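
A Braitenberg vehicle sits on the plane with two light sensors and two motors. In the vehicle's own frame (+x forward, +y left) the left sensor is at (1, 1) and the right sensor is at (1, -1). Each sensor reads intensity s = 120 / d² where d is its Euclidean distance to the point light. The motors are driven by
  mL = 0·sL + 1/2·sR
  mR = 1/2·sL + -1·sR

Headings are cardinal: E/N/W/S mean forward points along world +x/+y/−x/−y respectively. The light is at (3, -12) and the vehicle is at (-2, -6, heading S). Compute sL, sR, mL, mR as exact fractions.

left sensor world pos  = (-1, -7); dL² = 41
right sensor world pos = (-3, -7); dR² = 61
sL = 120/41 = 120/41
sR = 120/61 = 120/61
mL = 0·sL + 1/2·sR = 60/61
mR = 1/2·sL + -1·sR = -1260/2501

120/41 120/61 60/61 -1260/2501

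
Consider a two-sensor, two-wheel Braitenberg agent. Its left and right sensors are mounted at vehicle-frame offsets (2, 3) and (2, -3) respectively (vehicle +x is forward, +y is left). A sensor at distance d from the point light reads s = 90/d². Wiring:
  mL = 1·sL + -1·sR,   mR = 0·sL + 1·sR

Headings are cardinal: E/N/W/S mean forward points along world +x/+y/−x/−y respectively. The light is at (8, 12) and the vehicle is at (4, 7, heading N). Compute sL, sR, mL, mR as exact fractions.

45/29 9 -216/29 9

left sensor world pos  = (1, 9); dL² = 58
right sensor world pos = (7, 9); dR² = 10
sL = 90/58 = 45/29
sR = 90/10 = 9
mL = 1·sL + -1·sR = -216/29
mR = 0·sL + 1·sR = 9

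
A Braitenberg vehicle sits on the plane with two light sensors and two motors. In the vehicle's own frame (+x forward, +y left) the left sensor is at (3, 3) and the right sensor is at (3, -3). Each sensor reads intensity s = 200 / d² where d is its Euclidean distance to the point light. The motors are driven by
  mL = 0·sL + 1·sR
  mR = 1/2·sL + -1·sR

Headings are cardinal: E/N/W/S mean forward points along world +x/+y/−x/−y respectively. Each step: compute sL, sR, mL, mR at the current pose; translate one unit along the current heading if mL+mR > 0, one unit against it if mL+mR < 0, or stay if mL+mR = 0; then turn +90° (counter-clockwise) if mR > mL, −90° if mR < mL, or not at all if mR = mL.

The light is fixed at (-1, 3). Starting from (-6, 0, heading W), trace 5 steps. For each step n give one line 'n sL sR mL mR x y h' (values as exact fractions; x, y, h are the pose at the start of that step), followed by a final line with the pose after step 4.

0 2 25/8 25/8 -17/8 -6 0 W
1 200/81 200/9 200/9 -1700/81 -7 0 N
2 20 100/17 100/17 70/17 -7 1 E
3 200/29 200/89 200/89 3100/2581 -6 1 S
4 2 25/8 25/8 -17/8 -6 0 W
final -7 0 N

n=0: pose=(-6,0,W); sL=2, sR=25/8; mL=25/8, mR=-17/8; mL+mR=1 → advance +1; mR−mL=-21/4 → turn -1·90°
n=1: pose=(-7,0,N); sL=200/81, sR=200/9; mL=200/9, mR=-1700/81; mL+mR=100/81 → advance +1; mR−mL=-3500/81 → turn -1·90°
n=2: pose=(-7,1,E); sL=20, sR=100/17; mL=100/17, mR=70/17; mL+mR=10 → advance +1; mR−mL=-30/17 → turn -1·90°
n=3: pose=(-6,1,S); sL=200/29, sR=200/89; mL=200/89, mR=3100/2581; mL+mR=100/29 → advance +1; mR−mL=-2700/2581 → turn -1·90°
n=4: pose=(-6,0,W); sL=2, sR=25/8; mL=25/8, mR=-17/8; mL+mR=1 → advance +1; mR−mL=-21/4 → turn -1·90°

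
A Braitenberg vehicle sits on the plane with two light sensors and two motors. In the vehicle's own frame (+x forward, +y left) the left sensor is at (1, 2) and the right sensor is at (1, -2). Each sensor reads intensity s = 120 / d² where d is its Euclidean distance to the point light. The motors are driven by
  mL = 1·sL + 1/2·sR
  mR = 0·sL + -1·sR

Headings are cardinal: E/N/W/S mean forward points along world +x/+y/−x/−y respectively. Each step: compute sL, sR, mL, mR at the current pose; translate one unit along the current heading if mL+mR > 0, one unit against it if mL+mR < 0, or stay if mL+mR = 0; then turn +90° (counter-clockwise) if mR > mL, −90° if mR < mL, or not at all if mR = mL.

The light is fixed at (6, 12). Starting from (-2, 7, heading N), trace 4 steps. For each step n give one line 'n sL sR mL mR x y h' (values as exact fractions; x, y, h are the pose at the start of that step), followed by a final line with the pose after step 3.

0 30/29 30/13 825/377 -30/13 -2 7 N
1 24/13 120/113 3492/1469 -120/113 -2 6 E
2 60/37 12/13 1002/481 -12/13 -1 6 S
3 24/29 120/89 3876/2581 -120/89 -1 5 W
final -2 5 N

n=0: pose=(-2,7,N); sL=30/29, sR=30/13; mL=825/377, mR=-30/13; mL+mR=-45/377 → advance -1; mR−mL=-1695/377 → turn -1·90°
n=1: pose=(-2,6,E); sL=24/13, sR=120/113; mL=3492/1469, mR=-120/113; mL+mR=1932/1469 → advance +1; mR−mL=-5052/1469 → turn -1·90°
n=2: pose=(-1,6,S); sL=60/37, sR=12/13; mL=1002/481, mR=-12/13; mL+mR=558/481 → advance +1; mR−mL=-1446/481 → turn -1·90°
n=3: pose=(-1,5,W); sL=24/29, sR=120/89; mL=3876/2581, mR=-120/89; mL+mR=396/2581 → advance +1; mR−mL=-7356/2581 → turn -1·90°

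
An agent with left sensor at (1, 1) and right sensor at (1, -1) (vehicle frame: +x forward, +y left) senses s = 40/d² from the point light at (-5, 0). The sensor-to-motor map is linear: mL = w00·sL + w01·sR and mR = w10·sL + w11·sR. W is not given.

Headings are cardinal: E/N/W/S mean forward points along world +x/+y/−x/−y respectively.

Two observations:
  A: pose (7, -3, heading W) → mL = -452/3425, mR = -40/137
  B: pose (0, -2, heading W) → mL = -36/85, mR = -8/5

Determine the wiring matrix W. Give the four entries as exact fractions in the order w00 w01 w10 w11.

-1 1/2 -1 0

obs A: pose=(7,-3,W) → sL=40/137, sR=8/25, mL=-452/3425, mR=-40/137
obs B: pose=(0,-2,W) → sL=8/5, sR=40/17, mL=-36/85, mR=-8/5
sensor matrix S = [[40/137, 8/25], [8/5, 40/17]]; det S = 50944/291125
solve [mL_A; mL_B] = S·[w00; w01] and [mR_A; mR_B] = S·[w10; w11]:
  w00 = -1, w01 = 1/2, w10 = -1, w11 = 0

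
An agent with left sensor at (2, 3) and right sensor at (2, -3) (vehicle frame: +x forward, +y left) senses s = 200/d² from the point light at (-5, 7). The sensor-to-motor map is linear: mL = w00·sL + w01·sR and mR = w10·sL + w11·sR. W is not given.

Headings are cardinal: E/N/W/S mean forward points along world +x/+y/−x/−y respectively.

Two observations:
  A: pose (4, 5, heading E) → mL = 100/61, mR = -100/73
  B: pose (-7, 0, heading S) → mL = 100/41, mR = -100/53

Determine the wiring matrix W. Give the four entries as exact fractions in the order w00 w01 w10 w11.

obs A: pose=(4,5,E) → sL=100/61, sR=100/73, mL=100/61, mR=-100/73
obs B: pose=(-7,0,S) → sL=100/41, sR=100/53, mL=100/41, mR=-100/53
sensor matrix S = [[100/61, 100/73], [100/41, 100/53]]; det S = -2400000/9676369
solve [mL_A; mL_B] = S·[w00; w01] and [mR_A; mR_B] = S·[w10; w11]:
  w00 = 1, w01 = 0, w10 = 0, w11 = -1

1 0 0 -1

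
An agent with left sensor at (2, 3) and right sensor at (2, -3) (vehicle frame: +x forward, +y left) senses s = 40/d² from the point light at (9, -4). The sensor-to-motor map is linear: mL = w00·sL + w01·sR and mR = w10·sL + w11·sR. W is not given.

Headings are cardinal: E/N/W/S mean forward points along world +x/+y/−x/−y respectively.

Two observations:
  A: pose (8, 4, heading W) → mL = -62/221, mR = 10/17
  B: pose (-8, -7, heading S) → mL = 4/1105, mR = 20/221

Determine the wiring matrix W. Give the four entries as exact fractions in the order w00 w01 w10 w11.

-1/2 1 1/2 0

obs A: pose=(8,4,W) → sL=20/17, sR=4/13, mL=-62/221, mR=10/17
obs B: pose=(-8,-7,S) → sL=40/221, sR=8/85, mL=4/1105, mR=20/221
sensor matrix S = [[20/17, 4/13], [40/221, 8/85]]; det S = 2688/48841
solve [mL_A; mL_B] = S·[w00; w01] and [mR_A; mR_B] = S·[w10; w11]:
  w00 = -1/2, w01 = 1, w10 = 1/2, w11 = 0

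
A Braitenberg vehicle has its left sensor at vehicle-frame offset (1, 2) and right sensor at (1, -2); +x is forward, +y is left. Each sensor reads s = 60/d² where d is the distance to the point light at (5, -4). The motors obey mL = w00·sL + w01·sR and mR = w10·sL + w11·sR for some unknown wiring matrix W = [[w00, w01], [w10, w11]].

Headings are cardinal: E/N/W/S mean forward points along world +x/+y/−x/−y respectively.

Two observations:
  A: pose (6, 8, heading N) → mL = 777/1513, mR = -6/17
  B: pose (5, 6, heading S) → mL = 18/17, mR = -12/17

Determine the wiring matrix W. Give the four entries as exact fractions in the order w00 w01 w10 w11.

obs A: pose=(6,8,N) → sL=6/17, sR=30/89, mL=777/1513, mR=-6/17
obs B: pose=(5,6,S) → sL=12/17, sR=12/17, mL=18/17, mR=-12/17
sensor matrix S = [[6/17, 30/89], [12/17, 12/17]]; det S = 288/25721
solve [mL_A; mL_B] = S·[w00; w01] and [mR_A; mR_B] = S·[w10; w11]:
  w00 = 1/2, w01 = 1, w10 = -1, w11 = 0

1/2 1 -1 0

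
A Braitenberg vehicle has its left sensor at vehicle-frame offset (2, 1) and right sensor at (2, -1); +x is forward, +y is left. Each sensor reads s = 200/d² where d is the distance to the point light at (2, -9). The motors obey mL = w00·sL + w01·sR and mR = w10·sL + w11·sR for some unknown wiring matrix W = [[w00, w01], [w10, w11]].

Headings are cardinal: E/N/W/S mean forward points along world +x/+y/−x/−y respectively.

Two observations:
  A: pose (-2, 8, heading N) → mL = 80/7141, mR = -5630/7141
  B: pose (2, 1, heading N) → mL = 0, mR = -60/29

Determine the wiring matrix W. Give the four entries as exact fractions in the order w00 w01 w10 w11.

obs A: pose=(-2,8,N) → sL=100/193, sR=20/37, mL=80/7141, mR=-5630/7141
obs B: pose=(2,1,N) → sL=40/29, sR=40/29, mL=0, mR=-60/29
sensor matrix S = [[100/193, 20/37], [40/29, 40/29]]; det S = -6400/207089
solve [mL_A; mL_B] = S·[w00; w01] and [mR_A; mR_B] = S·[w10; w11]:
  w00 = -1/2, w01 = 1/2, w10 = -1, w11 = -1/2

-1/2 1/2 -1 -1/2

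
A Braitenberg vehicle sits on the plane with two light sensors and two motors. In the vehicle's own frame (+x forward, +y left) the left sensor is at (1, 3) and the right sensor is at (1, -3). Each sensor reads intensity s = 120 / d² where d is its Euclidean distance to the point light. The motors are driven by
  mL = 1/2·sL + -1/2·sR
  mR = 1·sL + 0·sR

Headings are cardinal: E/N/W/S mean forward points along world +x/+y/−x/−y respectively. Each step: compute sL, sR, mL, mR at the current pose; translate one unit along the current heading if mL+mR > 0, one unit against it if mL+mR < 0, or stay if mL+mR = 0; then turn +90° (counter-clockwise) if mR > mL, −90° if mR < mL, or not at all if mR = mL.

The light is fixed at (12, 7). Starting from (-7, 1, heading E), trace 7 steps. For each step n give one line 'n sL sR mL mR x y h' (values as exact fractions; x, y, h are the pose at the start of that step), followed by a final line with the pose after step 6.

n=0: pose=(-7,1,E); sL=40/111, sR=8/27; mL=32/999, mR=40/111; mL+mR=392/999 → advance +1; mR−mL=328/999 → turn +1·90°
n=1: pose=(-6,1,N); sL=60/233, sR=12/25; mL=-648/5825, mR=60/233; mL+mR=852/5825 → advance +1; mR−mL=2148/5825 → turn +1·90°
n=2: pose=(-6,2,W); sL=24/85, sR=24/73; mL=-144/6205, mR=24/85; mL+mR=1608/6205 → advance +1; mR−mL=1896/6205 → turn +1·90°
n=3: pose=(-7,2,S); sL=30/73, sR=3/13; mL=171/1898, mR=30/73; mL+mR=951/1898 → advance +1; mR−mL=609/1898 → turn +1·90°
n=4: pose=(-7,1,E); sL=40/111, sR=8/27; mL=32/999, mR=40/111; mL+mR=392/999 → advance +1; mR−mL=328/999 → turn +1·90°
n=5: pose=(-6,1,N); sL=60/233, sR=12/25; mL=-648/5825, mR=60/233; mL+mR=852/5825 → advance +1; mR−mL=2148/5825 → turn +1·90°
n=6: pose=(-6,2,W); sL=24/85, sR=24/73; mL=-144/6205, mR=24/85; mL+mR=1608/6205 → advance +1; mR−mL=1896/6205 → turn +1·90°

0 40/111 8/27 32/999 40/111 -7 1 E
1 60/233 12/25 -648/5825 60/233 -6 1 N
2 24/85 24/73 -144/6205 24/85 -6 2 W
3 30/73 3/13 171/1898 30/73 -7 2 S
4 40/111 8/27 32/999 40/111 -7 1 E
5 60/233 12/25 -648/5825 60/233 -6 1 N
6 24/85 24/73 -144/6205 24/85 -6 2 W
final -7 2 S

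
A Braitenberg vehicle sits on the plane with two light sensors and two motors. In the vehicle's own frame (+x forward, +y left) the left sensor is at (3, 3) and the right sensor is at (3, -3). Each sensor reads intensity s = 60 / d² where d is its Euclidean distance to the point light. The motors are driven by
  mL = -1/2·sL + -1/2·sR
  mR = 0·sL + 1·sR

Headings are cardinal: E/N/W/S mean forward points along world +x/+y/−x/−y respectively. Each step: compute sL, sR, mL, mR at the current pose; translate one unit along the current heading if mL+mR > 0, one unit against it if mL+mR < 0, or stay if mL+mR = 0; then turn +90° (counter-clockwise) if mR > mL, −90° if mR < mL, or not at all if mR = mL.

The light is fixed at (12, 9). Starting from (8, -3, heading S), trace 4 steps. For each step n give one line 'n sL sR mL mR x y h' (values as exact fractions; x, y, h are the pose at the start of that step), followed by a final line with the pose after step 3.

0 30/113 30/137 -3750/15481 30/137 8 -3 S
1 12/13 60/197 -1572/2561 60/197 8 -2 E
2 15/32 15/17 -735/1088 15/17 7 -2 N
3 60/233 60/113 -10380/26329 60/113 7 -1 W
final 6 -1 S

n=0: pose=(8,-3,S); sL=30/113, sR=30/137; mL=-3750/15481, mR=30/137; mL+mR=-360/15481 → advance -1; mR−mL=7140/15481 → turn +1·90°
n=1: pose=(8,-2,E); sL=12/13, sR=60/197; mL=-1572/2561, mR=60/197; mL+mR=-792/2561 → advance -1; mR−mL=2352/2561 → turn +1·90°
n=2: pose=(7,-2,N); sL=15/32, sR=15/17; mL=-735/1088, mR=15/17; mL+mR=225/1088 → advance +1; mR−mL=1695/1088 → turn +1·90°
n=3: pose=(7,-1,W); sL=60/233, sR=60/113; mL=-10380/26329, mR=60/113; mL+mR=3600/26329 → advance +1; mR−mL=24360/26329 → turn +1·90°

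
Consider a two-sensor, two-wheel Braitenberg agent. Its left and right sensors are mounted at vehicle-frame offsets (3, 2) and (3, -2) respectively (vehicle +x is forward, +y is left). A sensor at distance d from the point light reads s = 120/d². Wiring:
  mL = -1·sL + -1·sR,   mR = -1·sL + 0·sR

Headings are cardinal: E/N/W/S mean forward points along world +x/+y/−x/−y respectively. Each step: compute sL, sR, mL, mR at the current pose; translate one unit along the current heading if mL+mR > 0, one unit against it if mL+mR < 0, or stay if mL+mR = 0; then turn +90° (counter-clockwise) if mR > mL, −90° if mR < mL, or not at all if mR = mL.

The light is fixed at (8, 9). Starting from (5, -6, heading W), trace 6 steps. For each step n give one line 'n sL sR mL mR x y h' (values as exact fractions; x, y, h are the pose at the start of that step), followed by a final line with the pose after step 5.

0 24/65 24/41 -2544/2665 -24/65 5 -6 W
1 10/27 6/17 -332/459 -10/27 6 -6 S
2 24/29 120/257 -9648/7453 -24/29 6 -5 E
3 60/73 60/61 -8040/4453 -60/73 5 -5 N
4 24/65 24/41 -2544/2665 -24/65 5 -6 W
5 10/27 6/17 -332/459 -10/27 6 -6 S
final 6 -5 E

n=0: pose=(5,-6,W); sL=24/65, sR=24/41; mL=-2544/2665, mR=-24/65; mL+mR=-3528/2665 → advance -1; mR−mL=24/41 → turn +1·90°
n=1: pose=(6,-6,S); sL=10/27, sR=6/17; mL=-332/459, mR=-10/27; mL+mR=-502/459 → advance -1; mR−mL=6/17 → turn +1·90°
n=2: pose=(6,-5,E); sL=24/29, sR=120/257; mL=-9648/7453, mR=-24/29; mL+mR=-15816/7453 → advance -1; mR−mL=120/257 → turn +1·90°
n=3: pose=(5,-5,N); sL=60/73, sR=60/61; mL=-8040/4453, mR=-60/73; mL+mR=-11700/4453 → advance -1; mR−mL=60/61 → turn +1·90°
n=4: pose=(5,-6,W); sL=24/65, sR=24/41; mL=-2544/2665, mR=-24/65; mL+mR=-3528/2665 → advance -1; mR−mL=24/41 → turn +1·90°
n=5: pose=(6,-6,S); sL=10/27, sR=6/17; mL=-332/459, mR=-10/27; mL+mR=-502/459 → advance -1; mR−mL=6/17 → turn +1·90°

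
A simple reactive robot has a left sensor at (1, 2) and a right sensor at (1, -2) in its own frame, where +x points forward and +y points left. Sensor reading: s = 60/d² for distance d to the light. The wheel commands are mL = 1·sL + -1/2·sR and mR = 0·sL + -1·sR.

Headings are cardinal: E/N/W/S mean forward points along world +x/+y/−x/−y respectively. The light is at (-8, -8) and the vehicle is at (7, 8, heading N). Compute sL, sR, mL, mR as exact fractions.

left sensor world pos  = (5, 9); dL² = 458
right sensor world pos = (9, 9); dR² = 578
sL = 60/458 = 30/229
sR = 60/578 = 30/289
mL = 1·sL + -1/2·sR = 5235/66181
mR = 0·sL + -1·sR = -30/289

30/229 30/289 5235/66181 -30/289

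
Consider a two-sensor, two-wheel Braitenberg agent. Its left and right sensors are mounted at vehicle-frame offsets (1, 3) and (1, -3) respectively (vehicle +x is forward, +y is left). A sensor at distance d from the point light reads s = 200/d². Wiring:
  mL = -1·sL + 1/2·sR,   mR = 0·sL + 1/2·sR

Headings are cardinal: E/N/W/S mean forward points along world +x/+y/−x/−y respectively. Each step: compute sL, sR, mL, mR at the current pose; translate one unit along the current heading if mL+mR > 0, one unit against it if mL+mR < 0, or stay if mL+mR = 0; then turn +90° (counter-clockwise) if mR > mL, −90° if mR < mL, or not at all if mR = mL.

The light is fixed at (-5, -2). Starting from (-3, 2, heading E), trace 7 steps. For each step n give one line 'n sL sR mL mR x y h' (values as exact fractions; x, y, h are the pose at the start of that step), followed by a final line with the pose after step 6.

n=0: pose=(-3,2,E); sL=100/29, sR=20; mL=190/29, mR=10; mL+mR=480/29 → advance +1; mR−mL=100/29 → turn +1·90°
n=1: pose=(-2,2,N); sL=8, sR=200/61; mL=-388/61, mR=100/61; mL+mR=-288/61 → advance -1; mR−mL=8 → turn +1·90°
n=2: pose=(-2,1,W); sL=50, sR=5; mL=-95/2, mR=5/2; mL+mR=-45 → advance -1; mR−mL=50 → turn +1·90°
n=3: pose=(-1,1,S); sL=200/53, sR=40; mL=860/53, mR=20; mL+mR=1920/53 → advance +1; mR−mL=200/53 → turn +1·90°
n=4: pose=(-1,0,E); sL=4, sR=100/13; mL=-2/13, mR=50/13; mL+mR=48/13 → advance +1; mR−mL=4 → turn +1·90°
n=5: pose=(0,0,N); sL=200/13, sR=200/73; mL=-13300/949, mR=100/73; mL+mR=-12000/949 → advance -1; mR−mL=200/13 → turn +1·90°
n=6: pose=(0,-1,W); sL=10, sR=25/4; mL=-55/8, mR=25/8; mL+mR=-15/4 → advance -1; mR−mL=10 → turn +1·90°

0 100/29 20 190/29 10 -3 2 E
1 8 200/61 -388/61 100/61 -2 2 N
2 50 5 -95/2 5/2 -2 1 W
3 200/53 40 860/53 20 -1 1 S
4 4 100/13 -2/13 50/13 -1 0 E
5 200/13 200/73 -13300/949 100/73 0 0 N
6 10 25/4 -55/8 25/8 0 -1 W
final 1 -1 S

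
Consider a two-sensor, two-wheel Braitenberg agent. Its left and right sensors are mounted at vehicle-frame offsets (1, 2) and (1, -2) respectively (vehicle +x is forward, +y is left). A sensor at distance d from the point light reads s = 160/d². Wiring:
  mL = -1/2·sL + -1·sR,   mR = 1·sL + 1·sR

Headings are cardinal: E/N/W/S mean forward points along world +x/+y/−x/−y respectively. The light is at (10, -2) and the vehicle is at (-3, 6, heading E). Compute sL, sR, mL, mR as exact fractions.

40/61 8/9 -668/549 848/549

left sensor world pos  = (-2, 8); dL² = 244
right sensor world pos = (-2, 4); dR² = 180
sL = 160/244 = 40/61
sR = 160/180 = 8/9
mL = -1/2·sL + -1·sR = -668/549
mR = 1·sL + 1·sR = 848/549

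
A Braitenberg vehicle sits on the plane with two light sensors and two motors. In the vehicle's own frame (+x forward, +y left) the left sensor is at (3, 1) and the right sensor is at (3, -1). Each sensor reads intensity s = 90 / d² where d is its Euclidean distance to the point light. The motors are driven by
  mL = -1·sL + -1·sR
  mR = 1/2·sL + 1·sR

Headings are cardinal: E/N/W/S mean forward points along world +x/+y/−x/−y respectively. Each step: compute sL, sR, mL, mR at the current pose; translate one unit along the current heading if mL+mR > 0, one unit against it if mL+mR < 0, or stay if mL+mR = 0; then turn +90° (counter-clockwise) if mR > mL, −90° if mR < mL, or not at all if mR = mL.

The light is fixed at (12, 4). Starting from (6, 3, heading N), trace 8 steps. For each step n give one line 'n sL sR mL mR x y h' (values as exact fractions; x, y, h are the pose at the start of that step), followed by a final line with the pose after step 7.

n=0: pose=(6,3,N); sL=90/53, sR=90/29; mL=-7380/1537, mR=6075/1537; mL+mR=-45/53 → advance -1; mR−mL=13455/1537 → turn +1·90°
n=1: pose=(6,2,W); sL=1, sR=45/41; mL=-86/41, mR=131/82; mL+mR=-1/2 → advance -1; mR−mL=303/82 → turn +1·90°
n=2: pose=(7,2,S); sL=90/41, sR=90/61; mL=-9180/2501, mR=6435/2501; mL+mR=-45/41 → advance -1; mR−mL=15615/2501 → turn +1·90°
n=3: pose=(7,3,E); sL=45/2, sR=45/4; mL=-135/4, mR=45/2; mL+mR=-45/4 → advance -1; mR−mL=225/4 → turn +1·90°
n=4: pose=(6,3,N); sL=90/53, sR=90/29; mL=-7380/1537, mR=6075/1537; mL+mR=-45/53 → advance -1; mR−mL=13455/1537 → turn +1·90°
n=5: pose=(6,2,W); sL=1, sR=45/41; mL=-86/41, mR=131/82; mL+mR=-1/2 → advance -1; mR−mL=303/82 → turn +1·90°
n=6: pose=(7,2,S); sL=90/41, sR=90/61; mL=-9180/2501, mR=6435/2501; mL+mR=-45/41 → advance -1; mR−mL=15615/2501 → turn +1·90°
n=7: pose=(7,3,E); sL=45/2, sR=45/4; mL=-135/4, mR=45/2; mL+mR=-45/4 → advance -1; mR−mL=225/4 → turn +1·90°

0 90/53 90/29 -7380/1537 6075/1537 6 3 N
1 1 45/41 -86/41 131/82 6 2 W
2 90/41 90/61 -9180/2501 6435/2501 7 2 S
3 45/2 45/4 -135/4 45/2 7 3 E
4 90/53 90/29 -7380/1537 6075/1537 6 3 N
5 1 45/41 -86/41 131/82 6 2 W
6 90/41 90/61 -9180/2501 6435/2501 7 2 S
7 45/2 45/4 -135/4 45/2 7 3 E
final 6 3 N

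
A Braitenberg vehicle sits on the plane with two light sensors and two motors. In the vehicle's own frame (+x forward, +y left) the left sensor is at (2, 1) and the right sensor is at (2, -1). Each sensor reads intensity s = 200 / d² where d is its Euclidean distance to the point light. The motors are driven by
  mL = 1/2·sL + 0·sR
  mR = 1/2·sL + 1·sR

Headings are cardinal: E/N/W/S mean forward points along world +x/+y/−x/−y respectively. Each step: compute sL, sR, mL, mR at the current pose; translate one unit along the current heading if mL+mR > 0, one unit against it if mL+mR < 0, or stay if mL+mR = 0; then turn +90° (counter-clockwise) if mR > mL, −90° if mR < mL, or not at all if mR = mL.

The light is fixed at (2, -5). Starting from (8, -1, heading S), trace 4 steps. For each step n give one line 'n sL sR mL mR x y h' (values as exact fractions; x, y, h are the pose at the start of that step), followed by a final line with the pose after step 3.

0 200/53 200/29 100/53 13500/1537 8 -1 S
1 5/2 50/17 5/4 285/68 8 -2 E
2 200/61 200/89 100/61 21100/5429 9 -2 N
3 100/17 4 50/17 118/17 9 -1 W
final 8 -1 S

n=0: pose=(8,-1,S); sL=200/53, sR=200/29; mL=100/53, mR=13500/1537; mL+mR=16400/1537 → advance +1; mR−mL=200/29 → turn +1·90°
n=1: pose=(8,-2,E); sL=5/2, sR=50/17; mL=5/4, mR=285/68; mL+mR=185/34 → advance +1; mR−mL=50/17 → turn +1·90°
n=2: pose=(9,-2,N); sL=200/61, sR=200/89; mL=100/61, mR=21100/5429; mL+mR=30000/5429 → advance +1; mR−mL=200/89 → turn +1·90°
n=3: pose=(9,-1,W); sL=100/17, sR=4; mL=50/17, mR=118/17; mL+mR=168/17 → advance +1; mR−mL=4 → turn +1·90°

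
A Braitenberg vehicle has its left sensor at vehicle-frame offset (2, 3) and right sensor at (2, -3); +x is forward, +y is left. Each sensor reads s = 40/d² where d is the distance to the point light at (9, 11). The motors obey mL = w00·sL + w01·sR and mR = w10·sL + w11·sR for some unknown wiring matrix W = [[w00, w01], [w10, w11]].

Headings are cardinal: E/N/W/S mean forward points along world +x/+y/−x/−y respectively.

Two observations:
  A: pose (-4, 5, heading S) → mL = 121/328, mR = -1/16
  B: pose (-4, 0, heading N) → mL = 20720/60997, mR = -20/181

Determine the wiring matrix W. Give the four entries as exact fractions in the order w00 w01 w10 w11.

1 1 0 -1/2

obs A: pose=(-4,5,S) → sL=10/41, sR=1/8, mL=121/328, mR=-1/16
obs B: pose=(-4,0,N) → sL=40/337, sR=40/181, mL=20720/60997, mR=-20/181
sensor matrix S = [[10/41, 1/8], [40/337, 40/181]]; det S = 97695/2500877
solve [mL_A; mL_B] = S·[w00; w01] and [mR_A; mR_B] = S·[w10; w11]:
  w00 = 1, w01 = 1, w10 = 0, w11 = -1/2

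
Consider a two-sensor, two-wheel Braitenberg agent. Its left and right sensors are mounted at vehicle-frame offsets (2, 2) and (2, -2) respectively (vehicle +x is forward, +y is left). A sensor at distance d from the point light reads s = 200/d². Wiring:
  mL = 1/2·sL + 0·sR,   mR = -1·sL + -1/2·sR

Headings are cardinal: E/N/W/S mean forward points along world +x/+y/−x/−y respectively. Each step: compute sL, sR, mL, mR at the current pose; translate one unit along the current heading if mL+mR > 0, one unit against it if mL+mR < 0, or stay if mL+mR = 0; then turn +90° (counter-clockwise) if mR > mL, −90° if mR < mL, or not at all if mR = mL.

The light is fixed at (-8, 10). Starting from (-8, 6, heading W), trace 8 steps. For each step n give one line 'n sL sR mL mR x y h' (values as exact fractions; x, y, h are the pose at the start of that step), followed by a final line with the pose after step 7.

0 5 25 5/2 -35/2 -8 6 W
1 40 200/13 20 -620/13 -7 6 N
2 100/9 100/29 50/9 -3350/261 -7 5 E
3 200/53 200/53 100/53 -300/53 -8 5 S
4 5 25 5/2 -35/2 -8 6 W
5 40 200/13 20 -620/13 -7 6 N
6 100/9 100/29 50/9 -3350/261 -7 5 E
7 200/53 200/53 100/53 -300/53 -8 5 S
final -8 6 W

n=0: pose=(-8,6,W); sL=5, sR=25; mL=5/2, mR=-35/2; mL+mR=-15 → advance -1; mR−mL=-20 → turn -1·90°
n=1: pose=(-7,6,N); sL=40, sR=200/13; mL=20, mR=-620/13; mL+mR=-360/13 → advance -1; mR−mL=-880/13 → turn -1·90°
n=2: pose=(-7,5,E); sL=100/9, sR=100/29; mL=50/9, mR=-3350/261; mL+mR=-1900/261 → advance -1; mR−mL=-1600/87 → turn -1·90°
n=3: pose=(-8,5,S); sL=200/53, sR=200/53; mL=100/53, mR=-300/53; mL+mR=-200/53 → advance -1; mR−mL=-400/53 → turn -1·90°
n=4: pose=(-8,6,W); sL=5, sR=25; mL=5/2, mR=-35/2; mL+mR=-15 → advance -1; mR−mL=-20 → turn -1·90°
n=5: pose=(-7,6,N); sL=40, sR=200/13; mL=20, mR=-620/13; mL+mR=-360/13 → advance -1; mR−mL=-880/13 → turn -1·90°
n=6: pose=(-7,5,E); sL=100/9, sR=100/29; mL=50/9, mR=-3350/261; mL+mR=-1900/261 → advance -1; mR−mL=-1600/87 → turn -1·90°
n=7: pose=(-8,5,S); sL=200/53, sR=200/53; mL=100/53, mR=-300/53; mL+mR=-200/53 → advance -1; mR−mL=-400/53 → turn -1·90°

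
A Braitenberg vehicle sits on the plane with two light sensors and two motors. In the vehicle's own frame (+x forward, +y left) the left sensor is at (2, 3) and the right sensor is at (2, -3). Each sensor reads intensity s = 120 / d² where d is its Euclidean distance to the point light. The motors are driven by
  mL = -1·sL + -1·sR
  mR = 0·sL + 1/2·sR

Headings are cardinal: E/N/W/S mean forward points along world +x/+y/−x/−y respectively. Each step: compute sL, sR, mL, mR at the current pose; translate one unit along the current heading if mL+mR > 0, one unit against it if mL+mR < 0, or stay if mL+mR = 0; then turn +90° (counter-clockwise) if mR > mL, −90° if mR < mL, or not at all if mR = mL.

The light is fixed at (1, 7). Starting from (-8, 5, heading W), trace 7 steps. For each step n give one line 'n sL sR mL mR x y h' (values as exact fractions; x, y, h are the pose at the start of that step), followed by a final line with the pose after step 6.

n=0: pose=(-8,5,W); sL=60/73, sR=60/61; mL=-8040/4453, mR=30/61; mL+mR=-5850/4453 → advance -1; mR−mL=10230/4453 → turn +1·90°
n=1: pose=(-7,5,S); sL=120/41, sR=120/137; mL=-21360/5617, mR=60/137; mL+mR=-18900/5617 → advance -1; mR−mL=23820/5617 → turn +1·90°
n=2: pose=(-7,6,E); sL=3, sR=30/13; mL=-69/13, mR=15/13; mL+mR=-54/13 → advance -1; mR−mL=84/13 → turn +1·90°
n=3: pose=(-8,6,N); sL=24/29, sR=120/37; mL=-4368/1073, mR=60/37; mL+mR=-2628/1073 → advance -1; mR−mL=6108/1073 → turn +1·90°
n=4: pose=(-8,5,W); sL=60/73, sR=60/61; mL=-8040/4453, mR=30/61; mL+mR=-5850/4453 → advance -1; mR−mL=10230/4453 → turn +1·90°
n=5: pose=(-7,5,S); sL=120/41, sR=120/137; mL=-21360/5617, mR=60/137; mL+mR=-18900/5617 → advance -1; mR−mL=23820/5617 → turn +1·90°
n=6: pose=(-7,6,E); sL=3, sR=30/13; mL=-69/13, mR=15/13; mL+mR=-54/13 → advance -1; mR−mL=84/13 → turn +1·90°

0 60/73 60/61 -8040/4453 30/61 -8 5 W
1 120/41 120/137 -21360/5617 60/137 -7 5 S
2 3 30/13 -69/13 15/13 -7 6 E
3 24/29 120/37 -4368/1073 60/37 -8 6 N
4 60/73 60/61 -8040/4453 30/61 -8 5 W
5 120/41 120/137 -21360/5617 60/137 -7 5 S
6 3 30/13 -69/13 15/13 -7 6 E
final -8 6 N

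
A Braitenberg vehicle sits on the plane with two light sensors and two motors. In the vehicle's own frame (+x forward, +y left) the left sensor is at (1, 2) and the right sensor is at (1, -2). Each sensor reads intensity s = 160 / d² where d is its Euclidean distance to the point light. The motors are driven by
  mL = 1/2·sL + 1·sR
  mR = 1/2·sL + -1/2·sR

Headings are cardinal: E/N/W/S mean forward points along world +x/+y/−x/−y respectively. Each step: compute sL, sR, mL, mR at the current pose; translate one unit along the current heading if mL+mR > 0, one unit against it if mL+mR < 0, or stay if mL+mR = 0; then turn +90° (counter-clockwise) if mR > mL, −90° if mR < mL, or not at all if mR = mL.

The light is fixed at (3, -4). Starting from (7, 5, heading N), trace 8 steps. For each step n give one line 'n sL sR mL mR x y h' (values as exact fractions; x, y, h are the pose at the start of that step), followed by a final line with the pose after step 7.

n=0: pose=(7,5,N); sL=20/13, sR=20/17; mL=430/221, mR=40/221; mL+mR=470/221 → advance +1; mR−mL=-30/17 → turn -1·90°
n=1: pose=(7,6,E); sL=160/169, sR=160/89; mL=34160/15041, mR=-6400/15041; mL+mR=27760/15041 → advance +1; mR−mL=-240/89 → turn -1·90°
n=2: pose=(8,6,S); sL=16/13, sR=16/9; mL=280/117, mR=-32/117; mL+mR=248/117 → advance +1; mR−mL=-8/3 → turn -1·90°
n=3: pose=(8,5,W); sL=32/13, sR=160/137; mL=4272/1781, mR=1152/1781; mL+mR=5424/1781 → advance +1; mR−mL=-240/137 → turn -1·90°
n=4: pose=(7,5,N); sL=20/13, sR=20/17; mL=430/221, mR=40/221; mL+mR=470/221 → advance +1; mR−mL=-30/17 → turn -1·90°
n=5: pose=(7,6,E); sL=160/169, sR=160/89; mL=34160/15041, mR=-6400/15041; mL+mR=27760/15041 → advance +1; mR−mL=-240/89 → turn -1·90°
n=6: pose=(8,6,S); sL=16/13, sR=16/9; mL=280/117, mR=-32/117; mL+mR=248/117 → advance +1; mR−mL=-8/3 → turn -1·90°
n=7: pose=(8,5,W); sL=32/13, sR=160/137; mL=4272/1781, mR=1152/1781; mL+mR=5424/1781 → advance +1; mR−mL=-240/137 → turn -1·90°

0 20/13 20/17 430/221 40/221 7 5 N
1 160/169 160/89 34160/15041 -6400/15041 7 6 E
2 16/13 16/9 280/117 -32/117 8 6 S
3 32/13 160/137 4272/1781 1152/1781 8 5 W
4 20/13 20/17 430/221 40/221 7 5 N
5 160/169 160/89 34160/15041 -6400/15041 7 6 E
6 16/13 16/9 280/117 -32/117 8 6 S
7 32/13 160/137 4272/1781 1152/1781 8 5 W
final 7 5 N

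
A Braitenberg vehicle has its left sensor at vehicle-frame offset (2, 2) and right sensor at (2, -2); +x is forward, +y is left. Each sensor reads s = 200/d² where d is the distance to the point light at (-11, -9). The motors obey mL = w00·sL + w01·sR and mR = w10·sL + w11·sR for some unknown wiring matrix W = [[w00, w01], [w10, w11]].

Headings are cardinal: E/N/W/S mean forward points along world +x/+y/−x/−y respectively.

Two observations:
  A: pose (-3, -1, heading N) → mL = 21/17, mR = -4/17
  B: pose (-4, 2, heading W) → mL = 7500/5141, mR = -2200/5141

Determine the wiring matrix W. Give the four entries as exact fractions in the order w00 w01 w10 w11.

obs A: pose=(-3,-1,N) → sL=25/17, sR=1, mL=21/17, mR=-4/17
obs B: pose=(-4,2,W) → sL=100/53, sR=100/97, mL=7500/5141, mR=-2200/5141
sensor matrix S = [[25/17, 1], [100/53, 100/97]]; det S = -32400/87397
solve [mL_A; mL_B] = S·[w00; w01] and [mR_A; mR_B] = S·[w10; w11]:
  w00 = 1/2, w01 = 1/2, w10 = -1/2, w11 = 1/2

1/2 1/2 -1/2 1/2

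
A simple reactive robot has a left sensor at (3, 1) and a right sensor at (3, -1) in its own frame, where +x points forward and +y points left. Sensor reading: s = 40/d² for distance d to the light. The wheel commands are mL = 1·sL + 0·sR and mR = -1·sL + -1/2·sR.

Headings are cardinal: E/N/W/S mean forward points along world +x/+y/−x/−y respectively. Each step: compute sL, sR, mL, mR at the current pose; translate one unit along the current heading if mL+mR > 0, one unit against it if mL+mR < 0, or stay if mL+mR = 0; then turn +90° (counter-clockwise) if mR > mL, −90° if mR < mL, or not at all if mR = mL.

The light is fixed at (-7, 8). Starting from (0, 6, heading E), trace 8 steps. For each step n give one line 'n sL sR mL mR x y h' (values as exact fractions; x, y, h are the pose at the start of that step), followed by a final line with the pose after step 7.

0 40/101 40/109 40/101 -6380/11009 0 6 E
1 20/37 4/5 20/37 -174/185 -1 6 S
2 40/13 40/9 40/13 -620/117 -1 7 W
3 1 10/17 1 -22/17 0 7 N
4 40/101 40/109 40/101 -6380/11009 0 6 E
5 20/37 4/5 20/37 -174/185 -1 6 S
6 40/13 40/9 40/13 -620/117 -1 7 W
7 1 10/17 1 -22/17 0 7 N
final 0 6 E

n=0: pose=(0,6,E); sL=40/101, sR=40/109; mL=40/101, mR=-6380/11009; mL+mR=-20/109 → advance -1; mR−mL=-10740/11009 → turn -1·90°
n=1: pose=(-1,6,S); sL=20/37, sR=4/5; mL=20/37, mR=-174/185; mL+mR=-2/5 → advance -1; mR−mL=-274/185 → turn -1·90°
n=2: pose=(-1,7,W); sL=40/13, sR=40/9; mL=40/13, mR=-620/117; mL+mR=-20/9 → advance -1; mR−mL=-980/117 → turn -1·90°
n=3: pose=(0,7,N); sL=1, sR=10/17; mL=1, mR=-22/17; mL+mR=-5/17 → advance -1; mR−mL=-39/17 → turn -1·90°
n=4: pose=(0,6,E); sL=40/101, sR=40/109; mL=40/101, mR=-6380/11009; mL+mR=-20/109 → advance -1; mR−mL=-10740/11009 → turn -1·90°
n=5: pose=(-1,6,S); sL=20/37, sR=4/5; mL=20/37, mR=-174/185; mL+mR=-2/5 → advance -1; mR−mL=-274/185 → turn -1·90°
n=6: pose=(-1,7,W); sL=40/13, sR=40/9; mL=40/13, mR=-620/117; mL+mR=-20/9 → advance -1; mR−mL=-980/117 → turn -1·90°
n=7: pose=(0,7,N); sL=1, sR=10/17; mL=1, mR=-22/17; mL+mR=-5/17 → advance -1; mR−mL=-39/17 → turn -1·90°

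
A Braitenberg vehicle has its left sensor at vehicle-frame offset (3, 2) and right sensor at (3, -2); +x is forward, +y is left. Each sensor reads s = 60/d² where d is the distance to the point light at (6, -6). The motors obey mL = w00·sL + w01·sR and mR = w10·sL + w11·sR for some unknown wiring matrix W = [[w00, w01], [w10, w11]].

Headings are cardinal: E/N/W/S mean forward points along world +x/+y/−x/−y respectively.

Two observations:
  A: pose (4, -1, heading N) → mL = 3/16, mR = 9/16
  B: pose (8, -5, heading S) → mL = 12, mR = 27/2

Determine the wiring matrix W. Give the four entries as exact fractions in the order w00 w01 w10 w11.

-1 1 -1/2 1

obs A: pose=(4,-1,N) → sL=3/4, sR=15/16, mL=3/16, mR=9/16
obs B: pose=(8,-5,S) → sL=3, sR=15, mL=12, mR=27/2
sensor matrix S = [[3/4, 15/16], [3, 15]]; det S = 135/16
solve [mL_A; mL_B] = S·[w00; w01] and [mR_A; mR_B] = S·[w10; w11]:
  w00 = -1, w01 = 1, w10 = -1/2, w11 = 1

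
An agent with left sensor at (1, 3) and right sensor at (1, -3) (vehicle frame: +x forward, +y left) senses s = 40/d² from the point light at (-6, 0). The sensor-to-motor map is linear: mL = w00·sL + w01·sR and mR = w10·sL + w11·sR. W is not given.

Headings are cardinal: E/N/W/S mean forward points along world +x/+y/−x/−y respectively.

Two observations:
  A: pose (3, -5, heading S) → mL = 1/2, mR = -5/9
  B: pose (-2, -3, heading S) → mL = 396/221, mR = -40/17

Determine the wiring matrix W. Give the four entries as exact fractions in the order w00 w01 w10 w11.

obs A: pose=(3,-5,S) → sL=2/9, sR=5/9, mL=1/2, mR=-5/9
obs B: pose=(-2,-3,S) → sL=8/13, sR=40/17, mL=396/221, mR=-40/17
sensor matrix S = [[2/9, 5/9], [8/13, 40/17]]; det S = 40/221
solve [mL_A; mL_B] = S·[w00; w01] and [mR_A; mR_B] = S·[w10; w11]:
  w00 = 1, w01 = 1/2, w10 = 0, w11 = -1

1 1/2 0 -1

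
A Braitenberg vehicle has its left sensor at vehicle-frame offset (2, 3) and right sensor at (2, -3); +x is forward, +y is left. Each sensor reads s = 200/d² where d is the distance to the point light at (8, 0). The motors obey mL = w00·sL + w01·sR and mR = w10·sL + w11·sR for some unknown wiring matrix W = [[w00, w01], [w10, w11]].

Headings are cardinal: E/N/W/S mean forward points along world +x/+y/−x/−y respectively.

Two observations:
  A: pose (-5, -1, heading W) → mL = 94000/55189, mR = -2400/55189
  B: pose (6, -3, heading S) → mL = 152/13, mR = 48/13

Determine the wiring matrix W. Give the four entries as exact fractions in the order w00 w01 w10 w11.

obs A: pose=(-5,-1,W) → sL=200/241, sR=200/229, mL=94000/55189, mR=-2400/55189
obs B: pose=(6,-3,S) → sL=100/13, sR=4, mL=152/13, mR=48/13
sensor matrix S = [[200/241, 200/229], [100/13, 4]]; det S = -2438400/717457
solve [mL_A; mL_B] = S·[w00; w01] and [mR_A; mR_B] = S·[w10; w11]:
  w00 = 1, w01 = 1, w10 = 1, w11 = -1

1 1 1 -1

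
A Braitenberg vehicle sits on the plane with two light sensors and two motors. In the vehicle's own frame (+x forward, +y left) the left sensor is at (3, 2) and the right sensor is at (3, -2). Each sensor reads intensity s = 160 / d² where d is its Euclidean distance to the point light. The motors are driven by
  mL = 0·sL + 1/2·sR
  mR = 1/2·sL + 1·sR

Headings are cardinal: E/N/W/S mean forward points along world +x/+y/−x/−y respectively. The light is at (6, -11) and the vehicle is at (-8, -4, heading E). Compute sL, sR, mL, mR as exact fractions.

left sensor world pos  = (-5, -2); dL² = 202
right sensor world pos = (-5, -6); dR² = 146
sL = 160/202 = 80/101
sR = 160/146 = 80/73
mL = 0·sL + 1/2·sR = 40/73
mR = 1/2·sL + 1·sR = 11000/7373

80/101 80/73 40/73 11000/7373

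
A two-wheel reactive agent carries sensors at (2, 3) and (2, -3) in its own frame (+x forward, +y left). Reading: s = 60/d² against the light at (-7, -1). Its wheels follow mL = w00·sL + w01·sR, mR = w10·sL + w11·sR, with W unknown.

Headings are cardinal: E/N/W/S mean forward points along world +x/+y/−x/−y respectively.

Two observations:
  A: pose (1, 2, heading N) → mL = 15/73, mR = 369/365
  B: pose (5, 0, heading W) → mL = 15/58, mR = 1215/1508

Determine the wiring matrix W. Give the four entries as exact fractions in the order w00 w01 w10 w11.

0 1/2 1/2 1

obs A: pose=(1,2,N) → sL=6/5, sR=30/73, mL=15/73, mR=369/365
obs B: pose=(5,0,W) → sL=15/26, sR=15/29, mL=15/58, mR=1215/1508
sensor matrix S = [[6/5, 30/73], [15/26, 15/29]]; det S = 10557/27521
solve [mL_A; mL_B] = S·[w00; w01] and [mR_A; mR_B] = S·[w10; w11]:
  w00 = 0, w01 = 1/2, w10 = 1/2, w11 = 1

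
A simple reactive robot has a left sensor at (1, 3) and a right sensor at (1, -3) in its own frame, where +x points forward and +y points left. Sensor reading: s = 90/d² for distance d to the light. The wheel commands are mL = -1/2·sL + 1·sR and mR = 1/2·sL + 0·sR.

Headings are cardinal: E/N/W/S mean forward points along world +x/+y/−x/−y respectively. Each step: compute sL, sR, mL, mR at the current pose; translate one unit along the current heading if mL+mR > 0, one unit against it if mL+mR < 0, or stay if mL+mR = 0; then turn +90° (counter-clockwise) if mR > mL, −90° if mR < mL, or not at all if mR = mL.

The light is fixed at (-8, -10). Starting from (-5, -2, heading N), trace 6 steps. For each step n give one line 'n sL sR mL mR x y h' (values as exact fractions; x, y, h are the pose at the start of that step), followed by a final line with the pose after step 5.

0 10/9 10/13 25/117 5/9 -5 -2 N
1 9/4 45/74 -153/296 9/8 -5 -1 W
2 90/89 18/13 1017/1157 45/89 -6 -1 S
3 45/13 45/61 -1575/1586 45/26 -6 -2 W
4 18/13 90/53 693/689 9/13 -7 -2 S
5 45/8 9/10 -153/80 45/16 -7 -3 W
final -8 -3 S

n=0: pose=(-5,-2,N); sL=10/9, sR=10/13; mL=25/117, mR=5/9; mL+mR=10/13 → advance +1; mR−mL=40/117 → turn +1·90°
n=1: pose=(-5,-1,W); sL=9/4, sR=45/74; mL=-153/296, mR=9/8; mL+mR=45/74 → advance +1; mR−mL=243/148 → turn +1·90°
n=2: pose=(-6,-1,S); sL=90/89, sR=18/13; mL=1017/1157, mR=45/89; mL+mR=18/13 → advance +1; mR−mL=-432/1157 → turn -1·90°
n=3: pose=(-6,-2,W); sL=45/13, sR=45/61; mL=-1575/1586, mR=45/26; mL+mR=45/61 → advance +1; mR−mL=2160/793 → turn +1·90°
n=4: pose=(-7,-2,S); sL=18/13, sR=90/53; mL=693/689, mR=9/13; mL+mR=90/53 → advance +1; mR−mL=-216/689 → turn -1·90°
n=5: pose=(-7,-3,W); sL=45/8, sR=9/10; mL=-153/80, mR=45/16; mL+mR=9/10 → advance +1; mR−mL=189/40 → turn +1·90°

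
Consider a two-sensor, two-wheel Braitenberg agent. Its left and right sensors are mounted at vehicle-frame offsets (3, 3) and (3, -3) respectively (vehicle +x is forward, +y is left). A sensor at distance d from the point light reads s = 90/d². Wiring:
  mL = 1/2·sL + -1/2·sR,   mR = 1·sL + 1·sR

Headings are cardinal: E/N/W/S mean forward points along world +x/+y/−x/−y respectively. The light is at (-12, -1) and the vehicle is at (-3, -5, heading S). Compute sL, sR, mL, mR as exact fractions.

left sensor world pos  = (0, -8); dL² = 193
right sensor world pos = (-6, -8); dR² = 85
sL = 90/193 = 90/193
sR = 90/85 = 18/17
mL = 1/2·sL + -1/2·sR = -972/3281
mR = 1·sL + 1·sR = 5004/3281

90/193 18/17 -972/3281 5004/3281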